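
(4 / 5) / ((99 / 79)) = 316 / 495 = 0.64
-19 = -19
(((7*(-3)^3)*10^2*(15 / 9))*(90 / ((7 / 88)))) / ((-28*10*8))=111375 / 7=15910.71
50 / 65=10 / 13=0.77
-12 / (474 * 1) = -2 / 79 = -0.03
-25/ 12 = -2.08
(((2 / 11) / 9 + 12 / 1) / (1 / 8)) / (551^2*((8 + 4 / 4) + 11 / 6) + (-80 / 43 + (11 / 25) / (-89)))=260236000 / 8900833533603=0.00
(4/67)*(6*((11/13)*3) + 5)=1052/871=1.21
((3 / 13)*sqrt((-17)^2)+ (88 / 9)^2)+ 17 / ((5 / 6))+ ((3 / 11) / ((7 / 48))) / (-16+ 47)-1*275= -1948117538 / 12567555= -155.01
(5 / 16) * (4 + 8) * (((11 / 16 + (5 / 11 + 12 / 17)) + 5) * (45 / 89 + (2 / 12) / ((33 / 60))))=243306875 / 11716672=20.77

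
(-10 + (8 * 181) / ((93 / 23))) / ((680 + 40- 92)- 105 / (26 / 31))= 841724 / 1215789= 0.69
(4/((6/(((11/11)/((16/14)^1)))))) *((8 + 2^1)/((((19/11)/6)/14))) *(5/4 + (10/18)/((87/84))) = 5026175/9918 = 506.77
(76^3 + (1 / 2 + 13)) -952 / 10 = 4388943 / 10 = 438894.30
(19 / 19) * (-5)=-5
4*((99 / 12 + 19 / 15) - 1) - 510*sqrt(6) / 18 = 511 / 15 - 85*sqrt(6) / 3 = -35.34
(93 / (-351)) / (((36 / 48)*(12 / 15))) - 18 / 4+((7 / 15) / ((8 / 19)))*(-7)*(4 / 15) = -61517 / 8775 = -7.01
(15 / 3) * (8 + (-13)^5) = -1856425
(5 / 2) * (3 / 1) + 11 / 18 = 73 / 9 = 8.11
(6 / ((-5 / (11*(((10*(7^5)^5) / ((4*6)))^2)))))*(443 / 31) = -43819600764104196952403130497979506394506681885 / 744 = -58897312854978759344627860000000000000000000.00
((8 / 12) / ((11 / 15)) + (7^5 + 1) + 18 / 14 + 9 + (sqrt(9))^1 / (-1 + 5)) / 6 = 5180543 / 1848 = 2803.32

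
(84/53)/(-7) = -0.23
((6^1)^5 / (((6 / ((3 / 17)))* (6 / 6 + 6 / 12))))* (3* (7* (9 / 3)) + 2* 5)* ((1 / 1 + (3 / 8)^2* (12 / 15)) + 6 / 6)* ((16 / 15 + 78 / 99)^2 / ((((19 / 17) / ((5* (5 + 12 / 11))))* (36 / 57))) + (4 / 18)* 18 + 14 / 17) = 34642491196014 / 9616475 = 3602410.57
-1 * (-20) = 20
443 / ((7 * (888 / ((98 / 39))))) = 3101 / 17316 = 0.18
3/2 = 1.50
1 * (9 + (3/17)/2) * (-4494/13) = -694323/221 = -3141.73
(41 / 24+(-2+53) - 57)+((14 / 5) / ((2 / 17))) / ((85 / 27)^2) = -96403 / 51000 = -1.89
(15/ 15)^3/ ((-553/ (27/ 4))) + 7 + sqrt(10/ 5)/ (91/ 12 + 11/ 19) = 228 * sqrt(2)/ 1861 + 15457/ 2212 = 7.16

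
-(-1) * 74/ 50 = 37/ 25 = 1.48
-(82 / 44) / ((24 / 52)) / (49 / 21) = -533 / 308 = -1.73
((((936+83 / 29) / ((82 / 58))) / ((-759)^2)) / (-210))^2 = 741309529 / 24602169510495908100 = 0.00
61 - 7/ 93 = 60.92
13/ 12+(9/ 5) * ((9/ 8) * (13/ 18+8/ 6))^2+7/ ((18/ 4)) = 12.26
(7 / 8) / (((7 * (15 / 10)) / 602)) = 301 / 6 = 50.17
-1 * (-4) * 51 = 204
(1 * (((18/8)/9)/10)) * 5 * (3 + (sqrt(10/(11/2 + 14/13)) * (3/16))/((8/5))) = 5 * sqrt(1235)/9728 + 3/8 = 0.39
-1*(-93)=93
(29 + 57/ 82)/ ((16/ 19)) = 35.26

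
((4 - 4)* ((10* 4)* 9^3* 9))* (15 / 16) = 0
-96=-96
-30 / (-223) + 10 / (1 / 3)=6720 / 223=30.13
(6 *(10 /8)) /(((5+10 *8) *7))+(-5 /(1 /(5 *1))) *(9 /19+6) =-731793 /4522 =-161.83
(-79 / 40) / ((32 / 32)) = -1.98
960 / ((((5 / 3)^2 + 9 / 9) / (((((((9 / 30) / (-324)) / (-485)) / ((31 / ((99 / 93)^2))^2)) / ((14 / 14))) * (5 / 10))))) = 2371842 / 7317467849845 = 0.00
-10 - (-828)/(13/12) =9806/13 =754.31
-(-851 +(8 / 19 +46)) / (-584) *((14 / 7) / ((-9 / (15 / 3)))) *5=382175 / 49932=7.65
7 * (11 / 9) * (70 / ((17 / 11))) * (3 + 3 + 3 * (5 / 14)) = 46585 / 17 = 2740.29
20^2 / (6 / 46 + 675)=1150 / 1941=0.59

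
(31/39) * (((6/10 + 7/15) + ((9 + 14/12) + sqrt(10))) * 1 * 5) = 155 * sqrt(10)/39 + 10447/234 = 57.21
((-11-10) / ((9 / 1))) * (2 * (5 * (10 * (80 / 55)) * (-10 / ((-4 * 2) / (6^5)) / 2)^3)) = -38959456581818.18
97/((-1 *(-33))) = 2.94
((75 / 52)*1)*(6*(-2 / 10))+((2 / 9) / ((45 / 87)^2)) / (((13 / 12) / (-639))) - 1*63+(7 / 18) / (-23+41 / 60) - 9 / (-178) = -4957222021 / 8937825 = -554.63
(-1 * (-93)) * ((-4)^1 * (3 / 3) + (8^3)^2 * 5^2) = 609484428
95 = 95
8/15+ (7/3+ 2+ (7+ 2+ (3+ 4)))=313/15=20.87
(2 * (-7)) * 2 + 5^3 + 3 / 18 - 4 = 559 / 6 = 93.17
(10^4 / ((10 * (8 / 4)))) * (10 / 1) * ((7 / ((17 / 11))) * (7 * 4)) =10780000 / 17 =634117.65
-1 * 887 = -887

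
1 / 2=0.50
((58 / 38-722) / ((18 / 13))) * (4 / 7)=-39546 / 133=-297.34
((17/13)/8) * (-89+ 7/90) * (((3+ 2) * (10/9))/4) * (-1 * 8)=680255/4212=161.50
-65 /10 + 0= -13 /2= -6.50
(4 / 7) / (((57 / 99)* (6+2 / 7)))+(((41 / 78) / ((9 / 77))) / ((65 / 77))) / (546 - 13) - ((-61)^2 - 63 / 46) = -3719.46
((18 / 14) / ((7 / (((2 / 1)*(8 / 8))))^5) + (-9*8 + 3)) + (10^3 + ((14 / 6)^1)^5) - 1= 999.17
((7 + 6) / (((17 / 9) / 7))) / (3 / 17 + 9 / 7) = 1911 / 58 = 32.95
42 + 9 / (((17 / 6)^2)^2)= 3519546 / 83521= 42.14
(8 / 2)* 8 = 32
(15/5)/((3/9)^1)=9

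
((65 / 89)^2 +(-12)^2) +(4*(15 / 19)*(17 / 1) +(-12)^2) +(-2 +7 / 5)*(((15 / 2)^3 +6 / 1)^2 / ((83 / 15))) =-15596888780155 / 799450688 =-19509.51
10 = 10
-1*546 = -546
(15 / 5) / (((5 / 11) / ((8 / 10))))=132 / 25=5.28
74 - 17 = 57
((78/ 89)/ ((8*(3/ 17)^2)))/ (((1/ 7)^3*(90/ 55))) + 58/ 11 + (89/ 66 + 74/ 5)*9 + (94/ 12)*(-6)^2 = 1237040099/ 1057320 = 1169.98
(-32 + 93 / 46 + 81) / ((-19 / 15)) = -35205 / 874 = -40.28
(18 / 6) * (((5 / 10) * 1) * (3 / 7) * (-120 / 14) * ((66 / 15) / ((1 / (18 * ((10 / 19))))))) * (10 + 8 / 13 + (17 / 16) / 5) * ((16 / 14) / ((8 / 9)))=-270905877 / 84721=-3197.62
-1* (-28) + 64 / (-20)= 124 / 5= 24.80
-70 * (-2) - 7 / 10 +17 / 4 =2871 / 20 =143.55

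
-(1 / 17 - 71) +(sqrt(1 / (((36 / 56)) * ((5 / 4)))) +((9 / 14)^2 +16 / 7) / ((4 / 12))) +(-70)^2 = 2 * sqrt(70) / 15 +16590155 / 3332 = 4980.15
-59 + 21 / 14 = -115 / 2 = -57.50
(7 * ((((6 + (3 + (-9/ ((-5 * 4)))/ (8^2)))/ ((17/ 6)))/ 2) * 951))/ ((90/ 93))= 2379205143/ 217600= 10933.85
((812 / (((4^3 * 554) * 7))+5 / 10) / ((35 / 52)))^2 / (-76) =-3363188049 / 457182073600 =-0.01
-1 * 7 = -7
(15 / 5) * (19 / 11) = 57 / 11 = 5.18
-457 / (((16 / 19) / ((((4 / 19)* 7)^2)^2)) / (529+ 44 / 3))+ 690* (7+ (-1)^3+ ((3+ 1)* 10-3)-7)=-28122885992 / 20577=-1366714.58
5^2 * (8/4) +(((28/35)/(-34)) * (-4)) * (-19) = 4098/85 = 48.21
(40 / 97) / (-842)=-20 / 40837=-0.00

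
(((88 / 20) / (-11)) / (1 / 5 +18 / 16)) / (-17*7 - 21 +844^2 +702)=-8 / 18891797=-0.00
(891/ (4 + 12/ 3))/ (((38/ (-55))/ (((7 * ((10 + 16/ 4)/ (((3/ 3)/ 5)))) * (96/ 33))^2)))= -6223392000/ 19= -327546947.37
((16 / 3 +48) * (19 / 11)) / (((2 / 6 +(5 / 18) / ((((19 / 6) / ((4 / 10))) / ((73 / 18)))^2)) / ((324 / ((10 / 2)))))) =9600405120 / 653323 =14694.73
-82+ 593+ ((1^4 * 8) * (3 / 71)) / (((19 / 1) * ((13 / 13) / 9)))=689555 / 1349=511.16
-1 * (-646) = 646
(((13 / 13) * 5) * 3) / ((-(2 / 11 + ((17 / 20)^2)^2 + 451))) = -8800000 / 264999577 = -0.03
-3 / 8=-0.38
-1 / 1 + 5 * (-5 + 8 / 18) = -214 / 9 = -23.78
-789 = -789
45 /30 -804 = -1605 /2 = -802.50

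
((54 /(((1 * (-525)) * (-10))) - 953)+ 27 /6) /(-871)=1.09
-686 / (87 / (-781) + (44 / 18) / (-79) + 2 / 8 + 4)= -1523718504 / 9123791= -167.00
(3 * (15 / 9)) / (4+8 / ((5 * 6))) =75 / 64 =1.17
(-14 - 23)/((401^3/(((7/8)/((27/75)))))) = -6475/4642646472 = -0.00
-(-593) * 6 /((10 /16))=28464 /5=5692.80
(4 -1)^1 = 3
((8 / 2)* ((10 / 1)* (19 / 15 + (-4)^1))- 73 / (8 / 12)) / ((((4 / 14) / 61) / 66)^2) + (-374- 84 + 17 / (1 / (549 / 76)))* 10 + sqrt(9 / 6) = -825563987372 / 19 + sqrt(6) / 2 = -43450736176.25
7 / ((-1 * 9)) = -7 / 9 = -0.78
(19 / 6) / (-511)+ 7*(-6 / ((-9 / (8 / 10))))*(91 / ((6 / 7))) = 18228107 / 45990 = 396.35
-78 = -78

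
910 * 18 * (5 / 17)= 81900 / 17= 4817.65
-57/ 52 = -1.10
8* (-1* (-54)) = 432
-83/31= -2.68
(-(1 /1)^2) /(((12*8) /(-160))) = 5 /3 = 1.67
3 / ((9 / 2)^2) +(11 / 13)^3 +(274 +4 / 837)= 505250849 / 1838889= 274.76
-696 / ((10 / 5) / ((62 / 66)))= -3596 / 11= -326.91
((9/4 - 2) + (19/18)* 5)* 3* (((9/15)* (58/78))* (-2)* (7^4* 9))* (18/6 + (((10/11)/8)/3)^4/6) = -75720158428513403/78934901760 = -959273.49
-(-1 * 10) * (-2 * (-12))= 240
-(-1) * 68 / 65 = 68 / 65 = 1.05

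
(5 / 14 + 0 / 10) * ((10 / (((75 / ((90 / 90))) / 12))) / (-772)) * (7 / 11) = -1 / 2123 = -0.00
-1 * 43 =-43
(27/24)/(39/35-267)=-35/8272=-0.00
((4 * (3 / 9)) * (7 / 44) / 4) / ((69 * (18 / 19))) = 0.00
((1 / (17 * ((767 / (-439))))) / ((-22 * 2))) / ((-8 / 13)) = -439 / 353056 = -0.00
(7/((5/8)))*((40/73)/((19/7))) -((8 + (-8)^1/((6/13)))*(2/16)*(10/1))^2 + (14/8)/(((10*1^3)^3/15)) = -1336418657/9986400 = -133.82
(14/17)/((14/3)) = 3/17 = 0.18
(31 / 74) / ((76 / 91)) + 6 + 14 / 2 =75933 / 5624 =13.50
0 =0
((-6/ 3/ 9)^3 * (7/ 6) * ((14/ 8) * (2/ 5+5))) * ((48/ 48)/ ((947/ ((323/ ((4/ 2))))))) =-15827/ 767070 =-0.02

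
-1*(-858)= 858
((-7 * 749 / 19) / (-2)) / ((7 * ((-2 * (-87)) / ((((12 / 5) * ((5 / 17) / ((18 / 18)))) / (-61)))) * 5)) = -749 / 2856935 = -0.00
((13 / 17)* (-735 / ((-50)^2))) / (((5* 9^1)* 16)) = -0.00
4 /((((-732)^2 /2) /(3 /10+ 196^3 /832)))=1176529 /8707140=0.14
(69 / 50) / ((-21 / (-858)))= 9867 / 175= 56.38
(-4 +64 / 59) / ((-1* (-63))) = -172 / 3717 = -0.05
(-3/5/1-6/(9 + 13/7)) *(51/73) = -153/190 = -0.81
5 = 5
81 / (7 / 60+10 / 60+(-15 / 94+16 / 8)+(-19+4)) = -228420 / 36311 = -6.29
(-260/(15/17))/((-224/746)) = 82433/84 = 981.35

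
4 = 4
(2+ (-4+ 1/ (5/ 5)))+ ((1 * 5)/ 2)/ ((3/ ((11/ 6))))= 19/ 36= 0.53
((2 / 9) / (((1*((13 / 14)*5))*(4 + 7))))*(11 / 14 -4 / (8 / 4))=-34 / 6435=-0.01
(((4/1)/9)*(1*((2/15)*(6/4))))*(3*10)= 8/3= 2.67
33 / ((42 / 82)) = 451 / 7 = 64.43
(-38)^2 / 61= 1444 / 61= 23.67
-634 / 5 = -126.80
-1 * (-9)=9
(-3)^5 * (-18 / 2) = 2187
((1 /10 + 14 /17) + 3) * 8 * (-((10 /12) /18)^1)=-667 /459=-1.45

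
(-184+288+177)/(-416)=-281/416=-0.68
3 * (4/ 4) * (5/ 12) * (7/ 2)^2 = 245/ 16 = 15.31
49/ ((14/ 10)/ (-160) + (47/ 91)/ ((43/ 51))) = 153389600/ 1890209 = 81.15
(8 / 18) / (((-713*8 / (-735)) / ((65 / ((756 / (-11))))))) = -25025 / 462024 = -0.05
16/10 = 8/5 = 1.60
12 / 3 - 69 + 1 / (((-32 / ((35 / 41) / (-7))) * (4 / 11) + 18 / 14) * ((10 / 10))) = -2419630 / 37231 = -64.99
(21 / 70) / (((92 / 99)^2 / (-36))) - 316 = -6951187 / 21160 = -328.51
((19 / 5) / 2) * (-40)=-76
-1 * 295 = -295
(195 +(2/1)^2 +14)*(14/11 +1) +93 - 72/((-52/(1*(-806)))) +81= -457.91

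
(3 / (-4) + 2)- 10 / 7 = -0.18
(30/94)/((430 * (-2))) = -3/8084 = -0.00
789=789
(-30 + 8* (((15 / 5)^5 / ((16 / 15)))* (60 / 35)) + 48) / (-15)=-7332 / 35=-209.49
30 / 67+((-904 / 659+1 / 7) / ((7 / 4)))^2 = 65732725822 / 69861481627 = 0.94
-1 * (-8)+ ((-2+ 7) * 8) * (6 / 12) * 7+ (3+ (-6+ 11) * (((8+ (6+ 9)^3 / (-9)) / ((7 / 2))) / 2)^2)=680844 / 49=13894.78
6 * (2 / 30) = 2 / 5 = 0.40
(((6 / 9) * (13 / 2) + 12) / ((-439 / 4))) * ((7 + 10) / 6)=-1666 / 3951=-0.42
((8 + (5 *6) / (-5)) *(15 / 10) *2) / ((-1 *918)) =-1 / 153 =-0.01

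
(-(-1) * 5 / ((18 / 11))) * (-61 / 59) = -3355 / 1062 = -3.16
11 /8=1.38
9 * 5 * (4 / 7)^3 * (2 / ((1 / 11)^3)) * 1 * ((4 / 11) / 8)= 348480 / 343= 1015.98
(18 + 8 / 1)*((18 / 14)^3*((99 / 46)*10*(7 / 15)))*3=1876446 / 1127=1664.99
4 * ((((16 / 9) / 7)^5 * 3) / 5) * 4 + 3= 4978959931 / 1654060905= 3.01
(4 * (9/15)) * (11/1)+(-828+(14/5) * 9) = -776.40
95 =95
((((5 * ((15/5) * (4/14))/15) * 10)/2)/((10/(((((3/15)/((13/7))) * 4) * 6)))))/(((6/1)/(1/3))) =4/195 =0.02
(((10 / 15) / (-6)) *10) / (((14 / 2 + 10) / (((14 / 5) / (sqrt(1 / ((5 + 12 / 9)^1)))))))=-28 *sqrt(57) / 459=-0.46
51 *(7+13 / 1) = 1020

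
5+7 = 12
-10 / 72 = -5 / 36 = -0.14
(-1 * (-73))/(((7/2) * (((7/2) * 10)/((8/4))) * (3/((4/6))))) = 0.26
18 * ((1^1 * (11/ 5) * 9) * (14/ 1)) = 24948/ 5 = 4989.60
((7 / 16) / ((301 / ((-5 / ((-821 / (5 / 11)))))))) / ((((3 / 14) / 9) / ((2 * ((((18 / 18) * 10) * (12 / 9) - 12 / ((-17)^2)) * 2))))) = 23450 / 2609959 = 0.01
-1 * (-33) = 33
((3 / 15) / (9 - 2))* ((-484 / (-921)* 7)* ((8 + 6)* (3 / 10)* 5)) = 3388 / 1535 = 2.21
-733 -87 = -820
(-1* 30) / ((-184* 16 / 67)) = 1005 / 1472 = 0.68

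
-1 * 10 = -10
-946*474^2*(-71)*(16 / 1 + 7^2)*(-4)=-3923552936160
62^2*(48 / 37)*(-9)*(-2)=3321216 / 37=89762.59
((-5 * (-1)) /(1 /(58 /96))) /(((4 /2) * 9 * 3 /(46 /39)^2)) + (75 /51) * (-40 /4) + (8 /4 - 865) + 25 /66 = -161684668913 /184308696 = -877.25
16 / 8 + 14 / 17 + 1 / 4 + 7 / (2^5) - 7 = -3.71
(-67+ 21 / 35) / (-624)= 83 / 780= 0.11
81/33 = 27/11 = 2.45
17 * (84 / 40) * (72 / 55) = 12852 / 275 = 46.73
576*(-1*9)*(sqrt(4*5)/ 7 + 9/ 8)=-5832-10368*sqrt(5)/ 7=-9143.94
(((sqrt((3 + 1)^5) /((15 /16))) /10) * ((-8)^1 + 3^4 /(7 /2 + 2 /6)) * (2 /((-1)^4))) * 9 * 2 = 1613.47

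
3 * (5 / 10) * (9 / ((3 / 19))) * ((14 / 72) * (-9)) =-1197 / 8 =-149.62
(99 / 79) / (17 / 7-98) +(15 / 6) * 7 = 616133 / 35234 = 17.49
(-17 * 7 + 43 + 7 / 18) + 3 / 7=-9473 / 126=-75.18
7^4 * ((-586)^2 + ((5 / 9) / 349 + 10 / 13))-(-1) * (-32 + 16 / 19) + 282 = 639666178737395 / 775827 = 824495897.59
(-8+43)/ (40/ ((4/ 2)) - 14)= 35/ 6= 5.83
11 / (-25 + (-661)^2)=11 / 436896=0.00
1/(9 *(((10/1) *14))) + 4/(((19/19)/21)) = 105841/1260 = 84.00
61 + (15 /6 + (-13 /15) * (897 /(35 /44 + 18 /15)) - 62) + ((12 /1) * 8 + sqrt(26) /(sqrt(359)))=-256451 /878 + sqrt(9334) /359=-291.82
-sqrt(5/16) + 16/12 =0.77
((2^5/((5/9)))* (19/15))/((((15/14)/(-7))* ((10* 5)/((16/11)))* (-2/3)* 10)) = 357504/171875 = 2.08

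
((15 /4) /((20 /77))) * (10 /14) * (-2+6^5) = 641355 /8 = 80169.38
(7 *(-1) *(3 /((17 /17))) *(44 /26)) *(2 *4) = -3696 /13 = -284.31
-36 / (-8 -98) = 18 / 53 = 0.34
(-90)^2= 8100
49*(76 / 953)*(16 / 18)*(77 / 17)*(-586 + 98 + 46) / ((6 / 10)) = -298217920 / 25731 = -11589.83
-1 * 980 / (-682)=490 / 341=1.44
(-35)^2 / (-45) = -245 / 9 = -27.22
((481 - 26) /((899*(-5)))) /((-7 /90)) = 1170 /899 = 1.30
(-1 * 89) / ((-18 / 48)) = 712 / 3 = 237.33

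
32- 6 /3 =30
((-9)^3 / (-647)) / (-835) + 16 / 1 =8643191 / 540245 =16.00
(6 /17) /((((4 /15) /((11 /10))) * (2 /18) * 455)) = 891 /30940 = 0.03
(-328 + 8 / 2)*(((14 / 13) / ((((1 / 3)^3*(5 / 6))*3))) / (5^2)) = -244944 / 1625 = -150.73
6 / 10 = 3 / 5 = 0.60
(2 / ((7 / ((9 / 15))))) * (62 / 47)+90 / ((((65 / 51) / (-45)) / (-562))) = 38190686736 / 21385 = 1785863.30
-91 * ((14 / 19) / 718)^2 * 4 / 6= -0.00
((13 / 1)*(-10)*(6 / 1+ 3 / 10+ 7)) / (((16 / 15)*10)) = -5187 / 32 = -162.09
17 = 17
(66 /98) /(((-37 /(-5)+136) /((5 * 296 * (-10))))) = -814000 /11711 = -69.51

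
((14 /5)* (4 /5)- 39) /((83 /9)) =-8271 /2075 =-3.99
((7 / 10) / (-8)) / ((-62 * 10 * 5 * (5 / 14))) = 49 / 620000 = 0.00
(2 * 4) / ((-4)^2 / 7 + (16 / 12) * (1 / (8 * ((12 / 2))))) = 2016 / 583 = 3.46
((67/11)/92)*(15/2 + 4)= 67/88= 0.76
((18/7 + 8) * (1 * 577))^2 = 1823119204/49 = 37206514.37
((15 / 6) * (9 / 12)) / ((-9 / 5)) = -25 / 24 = -1.04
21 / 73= 0.29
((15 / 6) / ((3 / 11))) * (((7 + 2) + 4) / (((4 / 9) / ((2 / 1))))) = 2145 / 4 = 536.25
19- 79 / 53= 17.51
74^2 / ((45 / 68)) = 372368 / 45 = 8274.84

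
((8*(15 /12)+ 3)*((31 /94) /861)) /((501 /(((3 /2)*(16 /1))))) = 1612 /6757989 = 0.00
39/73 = 0.53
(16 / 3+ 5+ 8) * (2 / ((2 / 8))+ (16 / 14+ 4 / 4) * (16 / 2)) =460.95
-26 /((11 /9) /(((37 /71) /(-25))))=0.44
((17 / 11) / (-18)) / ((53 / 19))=-323 / 10494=-0.03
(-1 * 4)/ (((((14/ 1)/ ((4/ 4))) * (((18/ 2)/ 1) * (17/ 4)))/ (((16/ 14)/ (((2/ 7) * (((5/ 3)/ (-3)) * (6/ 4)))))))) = 64/ 1785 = 0.04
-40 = -40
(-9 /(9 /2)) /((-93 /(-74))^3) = -810448 /804357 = -1.01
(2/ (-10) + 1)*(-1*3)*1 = -12/ 5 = -2.40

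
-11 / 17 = -0.65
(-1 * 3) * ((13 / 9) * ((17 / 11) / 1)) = -6.70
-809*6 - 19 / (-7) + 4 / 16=-135829 / 28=-4851.04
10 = 10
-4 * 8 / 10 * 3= -48 / 5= -9.60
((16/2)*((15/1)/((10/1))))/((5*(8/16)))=24/5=4.80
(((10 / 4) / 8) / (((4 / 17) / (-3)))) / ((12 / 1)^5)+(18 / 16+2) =16588715 / 5308416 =3.12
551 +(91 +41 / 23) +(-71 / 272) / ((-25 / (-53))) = 100601051 / 156400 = 643.23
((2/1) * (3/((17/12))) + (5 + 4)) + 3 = 276/17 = 16.24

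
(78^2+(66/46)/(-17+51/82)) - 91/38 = 7138375961/1173782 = 6081.52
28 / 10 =14 / 5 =2.80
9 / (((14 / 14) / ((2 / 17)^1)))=18 / 17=1.06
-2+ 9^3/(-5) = -739/5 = -147.80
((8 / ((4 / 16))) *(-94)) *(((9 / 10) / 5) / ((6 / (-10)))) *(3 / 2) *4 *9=243648 / 5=48729.60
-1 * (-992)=992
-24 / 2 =-12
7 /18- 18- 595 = -11027 /18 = -612.61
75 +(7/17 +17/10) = 13109/170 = 77.11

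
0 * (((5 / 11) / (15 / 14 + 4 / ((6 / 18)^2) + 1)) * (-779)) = 0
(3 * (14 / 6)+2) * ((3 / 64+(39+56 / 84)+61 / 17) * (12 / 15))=424011 / 1360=311.77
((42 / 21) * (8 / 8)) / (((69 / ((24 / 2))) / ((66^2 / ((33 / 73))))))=77088 / 23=3351.65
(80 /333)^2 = 6400 /110889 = 0.06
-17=-17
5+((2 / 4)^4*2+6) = 89 / 8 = 11.12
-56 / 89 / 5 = -56 / 445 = -0.13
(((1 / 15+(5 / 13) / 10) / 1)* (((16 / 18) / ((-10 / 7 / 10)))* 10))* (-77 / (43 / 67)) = 11845064 / 15093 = 784.81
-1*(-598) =598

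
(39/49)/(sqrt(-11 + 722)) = 0.03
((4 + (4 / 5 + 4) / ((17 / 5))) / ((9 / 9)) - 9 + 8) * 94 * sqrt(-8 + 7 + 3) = 7050 * sqrt(2) / 17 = 586.48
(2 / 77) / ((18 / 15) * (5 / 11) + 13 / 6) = 0.01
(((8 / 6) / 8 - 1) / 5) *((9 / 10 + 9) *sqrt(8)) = -33 *sqrt(2) / 10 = -4.67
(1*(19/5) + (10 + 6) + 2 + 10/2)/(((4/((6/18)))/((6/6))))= 67/30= 2.23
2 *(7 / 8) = 7 / 4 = 1.75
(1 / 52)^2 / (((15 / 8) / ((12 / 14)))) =1 / 5915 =0.00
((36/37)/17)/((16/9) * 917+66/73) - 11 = -3707361349/337033925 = -11.00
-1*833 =-833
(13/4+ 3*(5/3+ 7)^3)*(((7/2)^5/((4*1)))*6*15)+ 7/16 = 5917828847/256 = 23116518.93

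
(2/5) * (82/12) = 41/15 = 2.73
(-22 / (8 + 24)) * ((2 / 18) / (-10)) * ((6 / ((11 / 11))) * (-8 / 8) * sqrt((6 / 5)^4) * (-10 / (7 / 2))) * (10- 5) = 33 / 35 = 0.94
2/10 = 1/5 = 0.20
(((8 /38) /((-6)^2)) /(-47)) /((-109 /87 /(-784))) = -0.08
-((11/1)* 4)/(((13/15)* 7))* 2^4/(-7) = 10560/637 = 16.58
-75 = -75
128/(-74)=-64/37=-1.73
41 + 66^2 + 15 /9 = 13196 /3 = 4398.67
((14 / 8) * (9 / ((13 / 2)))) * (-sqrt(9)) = -189 / 26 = -7.27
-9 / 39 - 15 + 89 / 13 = -109 / 13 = -8.38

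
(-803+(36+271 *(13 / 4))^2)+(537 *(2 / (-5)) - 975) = 67075021 / 80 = 838437.76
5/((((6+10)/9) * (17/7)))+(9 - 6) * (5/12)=655/272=2.41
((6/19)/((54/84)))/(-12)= -7/171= -0.04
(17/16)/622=0.00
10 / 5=2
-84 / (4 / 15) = -315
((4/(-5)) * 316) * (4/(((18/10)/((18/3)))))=-10112/3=-3370.67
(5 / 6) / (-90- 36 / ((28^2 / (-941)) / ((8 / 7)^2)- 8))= -162565 / 16743996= -0.01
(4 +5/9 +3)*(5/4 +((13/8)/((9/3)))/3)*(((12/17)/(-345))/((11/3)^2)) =-206/125235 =-0.00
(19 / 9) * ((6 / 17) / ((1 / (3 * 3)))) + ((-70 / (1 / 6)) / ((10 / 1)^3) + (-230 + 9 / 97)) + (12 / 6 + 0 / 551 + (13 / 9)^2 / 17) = -1479267349 / 6678450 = -221.50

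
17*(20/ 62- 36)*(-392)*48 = 353778432/ 31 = 11412207.48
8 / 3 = 2.67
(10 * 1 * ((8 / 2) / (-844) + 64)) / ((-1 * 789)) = -45010 / 55493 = -0.81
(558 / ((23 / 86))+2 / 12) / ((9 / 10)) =1439755 / 621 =2318.45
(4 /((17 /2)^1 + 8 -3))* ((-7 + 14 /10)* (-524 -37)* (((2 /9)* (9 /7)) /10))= 5984 /225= 26.60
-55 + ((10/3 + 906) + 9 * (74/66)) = 864.42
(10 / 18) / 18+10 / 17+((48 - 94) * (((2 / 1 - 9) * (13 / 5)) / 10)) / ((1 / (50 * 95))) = 1095184885 / 2754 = 397670.62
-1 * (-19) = 19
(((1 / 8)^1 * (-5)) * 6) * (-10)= 75 / 2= 37.50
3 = 3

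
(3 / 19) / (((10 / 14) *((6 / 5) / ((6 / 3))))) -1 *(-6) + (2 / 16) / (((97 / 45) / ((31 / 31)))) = 94751 / 14744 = 6.43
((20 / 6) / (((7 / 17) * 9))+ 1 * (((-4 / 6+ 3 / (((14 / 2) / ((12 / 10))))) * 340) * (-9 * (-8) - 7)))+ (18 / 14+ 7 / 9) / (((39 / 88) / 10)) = -209170 / 63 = -3320.16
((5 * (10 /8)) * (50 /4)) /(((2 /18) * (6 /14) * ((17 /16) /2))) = 52500 /17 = 3088.24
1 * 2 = 2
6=6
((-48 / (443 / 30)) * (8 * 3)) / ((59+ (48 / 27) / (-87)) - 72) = 5412096 / 903277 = 5.99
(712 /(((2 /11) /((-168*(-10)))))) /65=1315776 /13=101213.54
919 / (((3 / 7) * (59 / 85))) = 546805 / 177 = 3089.29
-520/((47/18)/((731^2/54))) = -277867720/141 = -1970693.05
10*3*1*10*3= 900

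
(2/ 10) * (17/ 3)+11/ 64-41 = -38107/ 960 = -39.69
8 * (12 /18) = 5.33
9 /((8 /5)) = 45 /8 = 5.62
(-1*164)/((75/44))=-7216/75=-96.21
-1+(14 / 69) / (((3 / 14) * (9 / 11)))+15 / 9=3398 / 1863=1.82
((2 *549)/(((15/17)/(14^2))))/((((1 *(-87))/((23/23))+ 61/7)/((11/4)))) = -11737803/1370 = -8567.74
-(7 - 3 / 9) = -20 / 3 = -6.67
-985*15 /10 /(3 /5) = -4925 /2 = -2462.50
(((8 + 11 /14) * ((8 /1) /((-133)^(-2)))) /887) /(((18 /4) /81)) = 22379112 /887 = 25230.11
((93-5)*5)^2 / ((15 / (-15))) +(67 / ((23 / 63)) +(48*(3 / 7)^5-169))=-193584.78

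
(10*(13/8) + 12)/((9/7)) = 791/36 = 21.97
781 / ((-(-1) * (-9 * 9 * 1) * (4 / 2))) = -781 / 162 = -4.82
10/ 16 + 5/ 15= 23/ 24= 0.96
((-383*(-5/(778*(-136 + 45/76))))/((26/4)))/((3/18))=-873240/52041587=-0.02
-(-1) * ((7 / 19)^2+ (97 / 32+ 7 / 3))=190619 / 34656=5.50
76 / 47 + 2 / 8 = 351 / 188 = 1.87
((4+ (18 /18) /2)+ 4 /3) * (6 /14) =5 /2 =2.50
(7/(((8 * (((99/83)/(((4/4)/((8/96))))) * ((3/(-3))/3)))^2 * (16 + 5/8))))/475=13778/1092025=0.01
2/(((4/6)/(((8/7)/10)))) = 12/35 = 0.34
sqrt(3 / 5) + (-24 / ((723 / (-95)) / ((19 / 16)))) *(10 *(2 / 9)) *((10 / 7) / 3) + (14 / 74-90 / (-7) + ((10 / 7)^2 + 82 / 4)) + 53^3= sqrt(15) / 5 + 3513593964787 / 23594382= 148917.32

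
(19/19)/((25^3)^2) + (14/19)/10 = 341796894/4638671875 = 0.07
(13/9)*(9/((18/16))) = 104/9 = 11.56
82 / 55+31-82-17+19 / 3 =-9929 / 165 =-60.18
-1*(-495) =495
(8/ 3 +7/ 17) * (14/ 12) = 1099/ 306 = 3.59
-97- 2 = -99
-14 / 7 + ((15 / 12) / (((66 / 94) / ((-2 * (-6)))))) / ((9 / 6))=12.24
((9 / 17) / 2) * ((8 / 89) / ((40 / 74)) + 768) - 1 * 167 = 36.34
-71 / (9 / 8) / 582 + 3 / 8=5585 / 20952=0.27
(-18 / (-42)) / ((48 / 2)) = 1 / 56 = 0.02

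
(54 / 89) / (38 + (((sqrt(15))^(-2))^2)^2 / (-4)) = 10935000 / 684854911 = 0.02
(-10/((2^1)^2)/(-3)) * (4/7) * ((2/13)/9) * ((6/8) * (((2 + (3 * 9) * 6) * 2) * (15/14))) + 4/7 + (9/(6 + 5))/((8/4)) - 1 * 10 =-288997/42042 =-6.87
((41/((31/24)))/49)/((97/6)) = 0.04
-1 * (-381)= 381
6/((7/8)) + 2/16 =391/56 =6.98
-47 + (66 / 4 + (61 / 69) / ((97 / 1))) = -408151 / 13386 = -30.49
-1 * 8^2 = -64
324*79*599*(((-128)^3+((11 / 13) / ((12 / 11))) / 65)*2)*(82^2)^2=-2456806455044459397802656 / 845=-2907463260407644257754.62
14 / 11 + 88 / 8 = 135 / 11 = 12.27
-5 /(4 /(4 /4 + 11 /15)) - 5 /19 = -277 /114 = -2.43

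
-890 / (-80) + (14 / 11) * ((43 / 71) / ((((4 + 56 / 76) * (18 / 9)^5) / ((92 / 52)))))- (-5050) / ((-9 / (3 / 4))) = -5989935403 / 14620320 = -409.70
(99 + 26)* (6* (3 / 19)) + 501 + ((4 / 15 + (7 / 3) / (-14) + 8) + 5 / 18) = 536768 / 855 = 627.80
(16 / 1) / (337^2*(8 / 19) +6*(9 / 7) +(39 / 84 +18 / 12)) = 0.00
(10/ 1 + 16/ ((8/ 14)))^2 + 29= 1473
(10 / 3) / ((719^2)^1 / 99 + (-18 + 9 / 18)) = 660 / 1030457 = 0.00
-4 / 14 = -2 / 7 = -0.29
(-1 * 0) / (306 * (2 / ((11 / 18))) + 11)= 0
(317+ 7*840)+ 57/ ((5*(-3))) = 30966/ 5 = 6193.20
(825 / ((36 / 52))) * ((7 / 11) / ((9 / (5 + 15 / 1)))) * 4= 182000 / 27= 6740.74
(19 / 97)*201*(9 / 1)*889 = 30555819 / 97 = 315008.44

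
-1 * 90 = -90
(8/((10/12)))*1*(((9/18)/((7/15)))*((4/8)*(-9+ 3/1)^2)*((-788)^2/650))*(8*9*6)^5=6054052390417238851584/2275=2661121929853731363.33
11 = 11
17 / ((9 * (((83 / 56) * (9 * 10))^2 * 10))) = 6664 / 627760125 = 0.00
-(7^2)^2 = -2401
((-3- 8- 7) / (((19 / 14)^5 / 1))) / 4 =-2420208 / 2476099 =-0.98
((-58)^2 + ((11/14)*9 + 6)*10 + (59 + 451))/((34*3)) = 1649/42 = 39.26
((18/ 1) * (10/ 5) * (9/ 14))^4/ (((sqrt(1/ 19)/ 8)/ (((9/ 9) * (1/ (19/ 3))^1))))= 16529940864 * sqrt(19)/ 45619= 1579437.12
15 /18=0.83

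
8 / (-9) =-8 / 9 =-0.89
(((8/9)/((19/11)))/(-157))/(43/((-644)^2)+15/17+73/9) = -620445056/1702348328645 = -0.00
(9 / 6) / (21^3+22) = 3 / 18566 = 0.00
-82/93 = -0.88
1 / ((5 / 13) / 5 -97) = -13 / 1260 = -0.01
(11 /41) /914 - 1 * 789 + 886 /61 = -1770383511 /2285914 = -774.48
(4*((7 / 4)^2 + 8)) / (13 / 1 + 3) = 177 / 64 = 2.77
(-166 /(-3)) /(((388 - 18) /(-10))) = -166 /111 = -1.50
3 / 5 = 0.60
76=76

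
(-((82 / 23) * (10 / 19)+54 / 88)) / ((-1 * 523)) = 47879 / 10056244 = 0.00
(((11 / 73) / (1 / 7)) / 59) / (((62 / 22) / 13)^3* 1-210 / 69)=-0.01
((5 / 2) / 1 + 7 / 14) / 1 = 3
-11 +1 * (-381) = -392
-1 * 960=-960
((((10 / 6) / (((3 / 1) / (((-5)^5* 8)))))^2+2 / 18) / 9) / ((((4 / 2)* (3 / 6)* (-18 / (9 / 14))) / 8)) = -31250000018 / 5103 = -6123848.72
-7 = -7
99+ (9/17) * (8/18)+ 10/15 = 5095/51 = 99.90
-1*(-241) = 241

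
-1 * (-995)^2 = -990025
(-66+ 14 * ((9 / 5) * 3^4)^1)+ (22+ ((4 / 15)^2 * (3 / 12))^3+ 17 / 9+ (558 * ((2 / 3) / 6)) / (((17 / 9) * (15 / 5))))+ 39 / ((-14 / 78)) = 2430036963866 / 1355484375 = 1792.74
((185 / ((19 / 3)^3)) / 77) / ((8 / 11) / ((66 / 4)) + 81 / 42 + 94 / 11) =329670 / 366634127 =0.00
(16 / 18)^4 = 4096 / 6561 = 0.62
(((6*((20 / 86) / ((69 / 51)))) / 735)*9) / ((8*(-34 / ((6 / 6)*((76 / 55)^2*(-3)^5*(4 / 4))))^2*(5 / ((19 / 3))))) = 14036272305696 / 37693117240625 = 0.37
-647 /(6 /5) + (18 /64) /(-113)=-5848907 /10848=-539.17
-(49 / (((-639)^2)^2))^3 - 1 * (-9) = 41711211812155050265999945479595640 / 4634579090239450029555549497745921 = 9.00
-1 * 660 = -660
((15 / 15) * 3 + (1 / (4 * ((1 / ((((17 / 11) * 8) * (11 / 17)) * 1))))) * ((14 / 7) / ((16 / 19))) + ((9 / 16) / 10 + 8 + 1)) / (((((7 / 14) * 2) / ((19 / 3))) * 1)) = 51091 / 480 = 106.44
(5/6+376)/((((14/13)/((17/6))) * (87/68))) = 1213511/1566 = 774.91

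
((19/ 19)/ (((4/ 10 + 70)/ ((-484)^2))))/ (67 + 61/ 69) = 459195/ 9368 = 49.02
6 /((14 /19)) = 8.14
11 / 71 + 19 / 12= 1481 / 852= 1.74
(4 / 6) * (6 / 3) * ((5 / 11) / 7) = 20 / 231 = 0.09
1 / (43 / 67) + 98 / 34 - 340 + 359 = 17135 / 731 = 23.44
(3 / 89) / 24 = 1 / 712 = 0.00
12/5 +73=75.40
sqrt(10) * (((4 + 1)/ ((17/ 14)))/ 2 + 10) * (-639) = -130995 * sqrt(10)/ 17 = -24367.21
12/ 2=6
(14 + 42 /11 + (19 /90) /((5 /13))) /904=90917 /4474800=0.02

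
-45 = -45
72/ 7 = 10.29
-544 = -544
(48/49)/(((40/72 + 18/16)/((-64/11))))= -221184/65219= -3.39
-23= -23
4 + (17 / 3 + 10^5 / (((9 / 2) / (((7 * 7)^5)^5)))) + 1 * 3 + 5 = 359693008529482429324056068113929869850249800159 / 9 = 39965889836609158813784010000000000000000000000.00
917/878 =1.04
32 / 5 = 6.40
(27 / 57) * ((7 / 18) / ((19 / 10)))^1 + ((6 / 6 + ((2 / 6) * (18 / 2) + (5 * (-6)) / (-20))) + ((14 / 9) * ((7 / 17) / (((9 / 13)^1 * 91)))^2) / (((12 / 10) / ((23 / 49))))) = 17878683371 / 3194345322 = 5.60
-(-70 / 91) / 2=5 / 13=0.38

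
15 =15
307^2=94249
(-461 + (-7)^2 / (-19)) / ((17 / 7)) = -61656 / 323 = -190.89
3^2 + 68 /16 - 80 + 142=301 /4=75.25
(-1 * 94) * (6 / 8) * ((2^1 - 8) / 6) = 141 / 2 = 70.50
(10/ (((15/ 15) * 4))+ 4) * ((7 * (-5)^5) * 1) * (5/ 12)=-1421875/ 24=-59244.79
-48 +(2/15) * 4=-712/15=-47.47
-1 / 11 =-0.09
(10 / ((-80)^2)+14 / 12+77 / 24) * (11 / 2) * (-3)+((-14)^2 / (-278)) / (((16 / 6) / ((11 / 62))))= -72.26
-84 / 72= -7 / 6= -1.17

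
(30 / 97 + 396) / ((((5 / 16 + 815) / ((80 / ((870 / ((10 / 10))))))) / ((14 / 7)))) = 3280384 / 36695585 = 0.09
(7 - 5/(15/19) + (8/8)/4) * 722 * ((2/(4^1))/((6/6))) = 3971/12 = 330.92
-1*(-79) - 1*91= -12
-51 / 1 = -51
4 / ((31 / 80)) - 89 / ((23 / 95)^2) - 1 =-1509.06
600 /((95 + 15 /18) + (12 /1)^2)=3600 /1439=2.50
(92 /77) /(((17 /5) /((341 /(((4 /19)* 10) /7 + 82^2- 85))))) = 270940 /15011459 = 0.02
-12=-12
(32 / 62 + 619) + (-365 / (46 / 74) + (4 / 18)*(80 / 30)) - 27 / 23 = 611429 / 19251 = 31.76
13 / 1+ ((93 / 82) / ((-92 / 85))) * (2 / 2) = 90167 / 7544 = 11.95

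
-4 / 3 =-1.33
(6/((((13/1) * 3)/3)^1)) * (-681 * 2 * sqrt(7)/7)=-8172 * sqrt(7)/91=-237.59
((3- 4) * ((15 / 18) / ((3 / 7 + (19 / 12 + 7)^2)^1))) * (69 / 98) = -828 / 104573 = -0.01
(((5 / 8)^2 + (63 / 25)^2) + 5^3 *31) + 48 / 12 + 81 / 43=6686714563 / 1720000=3887.62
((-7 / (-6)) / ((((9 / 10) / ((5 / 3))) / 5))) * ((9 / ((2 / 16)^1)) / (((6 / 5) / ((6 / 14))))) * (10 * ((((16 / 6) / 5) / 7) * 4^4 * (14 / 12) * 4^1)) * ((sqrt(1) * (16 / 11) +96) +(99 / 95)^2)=8013914931200 / 321651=24914938.65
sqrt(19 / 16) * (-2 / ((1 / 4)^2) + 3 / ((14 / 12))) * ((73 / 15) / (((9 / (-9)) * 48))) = 7519 * sqrt(19) / 10080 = 3.25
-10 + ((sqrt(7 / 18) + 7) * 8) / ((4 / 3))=sqrt(14) + 32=35.74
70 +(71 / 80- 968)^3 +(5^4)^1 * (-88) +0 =-463156030594409 / 512000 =-904601622.25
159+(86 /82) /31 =159.03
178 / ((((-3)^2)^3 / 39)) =2314 / 243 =9.52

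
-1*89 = -89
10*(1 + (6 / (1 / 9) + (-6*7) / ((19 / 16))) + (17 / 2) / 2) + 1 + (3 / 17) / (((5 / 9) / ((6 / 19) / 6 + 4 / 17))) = 13173307 / 54910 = 239.91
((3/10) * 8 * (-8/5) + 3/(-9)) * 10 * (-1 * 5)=626/3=208.67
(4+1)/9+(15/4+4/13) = 4.61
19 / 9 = 2.11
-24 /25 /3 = -8 /25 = -0.32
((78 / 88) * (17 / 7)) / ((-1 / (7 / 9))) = -221 / 132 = -1.67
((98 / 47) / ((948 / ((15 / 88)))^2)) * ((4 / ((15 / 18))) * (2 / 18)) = 0.00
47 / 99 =0.47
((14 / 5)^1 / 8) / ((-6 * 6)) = -7 / 720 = -0.01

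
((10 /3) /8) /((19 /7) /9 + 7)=21 /368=0.06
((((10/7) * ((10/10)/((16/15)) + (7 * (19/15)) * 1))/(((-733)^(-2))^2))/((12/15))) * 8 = 3396313958914565/84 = 40432309034697.20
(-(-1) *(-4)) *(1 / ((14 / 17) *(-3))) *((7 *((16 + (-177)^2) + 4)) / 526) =532933 / 789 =675.45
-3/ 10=-0.30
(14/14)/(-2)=-1/2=-0.50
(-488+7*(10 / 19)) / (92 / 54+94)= -124227 / 24548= -5.06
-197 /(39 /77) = -388.95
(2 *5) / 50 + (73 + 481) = 2771 / 5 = 554.20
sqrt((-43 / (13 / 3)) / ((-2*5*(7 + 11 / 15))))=0.36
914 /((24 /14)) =533.17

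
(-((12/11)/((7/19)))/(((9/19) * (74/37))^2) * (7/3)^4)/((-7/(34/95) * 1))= 601426/120285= 5.00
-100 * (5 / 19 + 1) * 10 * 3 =-72000 / 19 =-3789.47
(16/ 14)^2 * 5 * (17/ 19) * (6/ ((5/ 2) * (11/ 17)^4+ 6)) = 5452250880/ 1001250467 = 5.45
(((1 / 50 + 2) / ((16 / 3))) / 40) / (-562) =-303 / 17984000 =-0.00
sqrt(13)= 3.61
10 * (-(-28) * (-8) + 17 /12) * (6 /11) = -1214.09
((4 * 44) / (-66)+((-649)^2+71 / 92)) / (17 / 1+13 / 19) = 315538301 / 13248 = 23817.81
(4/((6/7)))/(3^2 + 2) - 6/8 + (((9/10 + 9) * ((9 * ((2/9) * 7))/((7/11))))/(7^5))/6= -0.32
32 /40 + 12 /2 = 34 /5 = 6.80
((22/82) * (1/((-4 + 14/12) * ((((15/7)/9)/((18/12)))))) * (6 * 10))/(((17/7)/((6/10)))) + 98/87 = -39773986/5154315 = -7.72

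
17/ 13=1.31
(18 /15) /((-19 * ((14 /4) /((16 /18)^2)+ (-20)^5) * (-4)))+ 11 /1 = 428031407293 /38911946135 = 11.00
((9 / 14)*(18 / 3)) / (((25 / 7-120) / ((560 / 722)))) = -1512 / 58843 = -0.03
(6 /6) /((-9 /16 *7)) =-16 /63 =-0.25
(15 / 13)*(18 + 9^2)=1485 / 13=114.23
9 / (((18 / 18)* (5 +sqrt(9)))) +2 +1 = 4.12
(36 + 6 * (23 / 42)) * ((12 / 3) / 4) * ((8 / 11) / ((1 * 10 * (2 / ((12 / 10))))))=12 / 7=1.71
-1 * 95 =-95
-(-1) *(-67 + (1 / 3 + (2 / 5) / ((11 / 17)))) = -10898 / 165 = -66.05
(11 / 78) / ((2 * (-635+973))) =11 / 52728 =0.00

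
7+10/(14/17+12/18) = 521/38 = 13.71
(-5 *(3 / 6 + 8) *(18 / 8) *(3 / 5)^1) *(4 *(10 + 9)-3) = -33507 / 8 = -4188.38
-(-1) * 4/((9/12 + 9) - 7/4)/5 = 1/10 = 0.10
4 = 4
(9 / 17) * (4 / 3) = 12 / 17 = 0.71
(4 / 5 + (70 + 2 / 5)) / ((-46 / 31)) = -5518 / 115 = -47.98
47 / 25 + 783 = 19622 / 25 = 784.88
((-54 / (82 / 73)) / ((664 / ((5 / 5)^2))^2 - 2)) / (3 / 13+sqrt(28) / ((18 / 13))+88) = -0.00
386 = 386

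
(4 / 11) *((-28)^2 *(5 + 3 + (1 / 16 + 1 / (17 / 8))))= 41356 / 17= 2432.71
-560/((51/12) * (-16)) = 140/17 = 8.24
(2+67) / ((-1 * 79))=-0.87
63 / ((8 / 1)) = 63 / 8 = 7.88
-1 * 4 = -4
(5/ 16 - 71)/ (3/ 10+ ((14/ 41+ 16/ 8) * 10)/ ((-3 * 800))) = -231855/ 952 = -243.55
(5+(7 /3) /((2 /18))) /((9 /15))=130 /3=43.33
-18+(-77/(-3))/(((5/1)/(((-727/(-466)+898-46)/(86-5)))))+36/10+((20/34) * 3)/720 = 1528347241/38500920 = 39.70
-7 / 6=-1.17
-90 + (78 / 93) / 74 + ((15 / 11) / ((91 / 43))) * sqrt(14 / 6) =-103217 / 1147 + 215 * sqrt(21) / 1001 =-89.00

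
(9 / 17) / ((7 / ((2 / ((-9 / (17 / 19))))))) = -2 / 133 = -0.02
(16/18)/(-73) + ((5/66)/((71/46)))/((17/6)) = 44894/8722989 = 0.01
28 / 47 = 0.60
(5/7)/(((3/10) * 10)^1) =5/21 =0.24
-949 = -949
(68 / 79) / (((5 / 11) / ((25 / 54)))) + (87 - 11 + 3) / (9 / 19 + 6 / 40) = 272050 / 2133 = 127.54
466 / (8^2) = 233 / 32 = 7.28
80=80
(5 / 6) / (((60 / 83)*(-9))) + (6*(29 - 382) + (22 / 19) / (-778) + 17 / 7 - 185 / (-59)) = -4178673360401 / 1978008984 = -2112.57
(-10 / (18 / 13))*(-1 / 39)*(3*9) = 5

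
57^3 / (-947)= -185193 / 947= -195.56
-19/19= -1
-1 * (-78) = 78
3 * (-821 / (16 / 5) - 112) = -17691 / 16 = -1105.69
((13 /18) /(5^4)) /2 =13 /22500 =0.00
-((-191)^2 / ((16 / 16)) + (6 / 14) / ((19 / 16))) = -36481.36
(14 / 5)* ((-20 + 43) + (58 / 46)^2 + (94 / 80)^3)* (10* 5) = 6212040569 / 1692800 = 3669.68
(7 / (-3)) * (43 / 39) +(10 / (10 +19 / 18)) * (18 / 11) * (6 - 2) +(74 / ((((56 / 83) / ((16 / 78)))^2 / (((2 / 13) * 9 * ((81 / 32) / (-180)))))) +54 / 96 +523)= 178756293703633 / 339339480480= 526.78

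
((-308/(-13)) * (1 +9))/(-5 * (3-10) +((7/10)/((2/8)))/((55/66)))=11000/1781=6.18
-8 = -8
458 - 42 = 416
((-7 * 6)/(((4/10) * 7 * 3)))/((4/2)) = -5/2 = -2.50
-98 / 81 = -1.21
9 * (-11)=-99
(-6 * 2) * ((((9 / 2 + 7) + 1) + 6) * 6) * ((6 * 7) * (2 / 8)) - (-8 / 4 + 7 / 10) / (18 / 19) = -2517233 / 180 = -13984.63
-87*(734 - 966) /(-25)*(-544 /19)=10980096 /475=23115.99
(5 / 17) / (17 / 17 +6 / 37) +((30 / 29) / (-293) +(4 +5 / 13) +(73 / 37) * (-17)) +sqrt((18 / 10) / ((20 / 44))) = -86361812153 / 2987638667 +3 * sqrt(11) / 5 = -26.92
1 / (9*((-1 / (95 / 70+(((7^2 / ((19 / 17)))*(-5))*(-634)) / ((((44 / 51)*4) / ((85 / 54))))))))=-7043.69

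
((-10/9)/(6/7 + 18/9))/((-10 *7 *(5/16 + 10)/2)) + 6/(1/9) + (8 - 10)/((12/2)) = 398483/7425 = 53.67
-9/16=-0.56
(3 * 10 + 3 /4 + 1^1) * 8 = 254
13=13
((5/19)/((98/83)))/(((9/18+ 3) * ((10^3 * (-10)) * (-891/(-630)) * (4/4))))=-83/18433800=-0.00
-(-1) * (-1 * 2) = -2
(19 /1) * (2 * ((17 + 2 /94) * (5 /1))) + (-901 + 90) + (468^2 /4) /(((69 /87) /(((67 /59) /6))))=987934677 /63779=15489.97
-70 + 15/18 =-415/6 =-69.17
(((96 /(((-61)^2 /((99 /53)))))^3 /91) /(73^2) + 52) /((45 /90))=386836166408272886556760 /3719578523139961246583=104.00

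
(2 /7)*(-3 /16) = -3 /56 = -0.05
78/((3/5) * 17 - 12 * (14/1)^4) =-130/768303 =-0.00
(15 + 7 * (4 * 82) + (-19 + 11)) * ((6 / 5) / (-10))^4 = 186543 / 390625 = 0.48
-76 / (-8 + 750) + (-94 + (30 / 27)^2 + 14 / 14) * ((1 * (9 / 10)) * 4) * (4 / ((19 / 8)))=-176521642 / 317205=-556.49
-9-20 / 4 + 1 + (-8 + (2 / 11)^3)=-27943 / 1331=-20.99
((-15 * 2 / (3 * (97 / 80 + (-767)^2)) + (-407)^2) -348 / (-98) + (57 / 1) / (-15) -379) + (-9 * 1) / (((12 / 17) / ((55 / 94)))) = 716488638380166863 / 4335463550040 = 165262.29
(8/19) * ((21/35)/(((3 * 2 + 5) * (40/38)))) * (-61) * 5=-366/55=-6.65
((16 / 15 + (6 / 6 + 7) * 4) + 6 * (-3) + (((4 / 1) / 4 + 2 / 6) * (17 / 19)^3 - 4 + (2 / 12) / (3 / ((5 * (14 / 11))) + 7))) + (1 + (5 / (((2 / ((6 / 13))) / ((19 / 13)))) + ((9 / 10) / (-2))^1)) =173148968227 / 12124928660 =14.28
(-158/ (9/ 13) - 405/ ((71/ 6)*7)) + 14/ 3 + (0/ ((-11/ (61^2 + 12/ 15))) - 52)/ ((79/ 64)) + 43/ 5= -261.97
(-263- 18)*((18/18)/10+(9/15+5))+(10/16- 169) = -70803/40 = -1770.08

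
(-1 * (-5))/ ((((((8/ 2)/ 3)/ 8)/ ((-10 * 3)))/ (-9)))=8100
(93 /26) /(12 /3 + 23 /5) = 465 /1118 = 0.42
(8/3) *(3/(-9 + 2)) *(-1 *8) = 64/7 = 9.14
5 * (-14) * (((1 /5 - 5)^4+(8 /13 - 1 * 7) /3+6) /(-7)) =5347.13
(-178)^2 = 31684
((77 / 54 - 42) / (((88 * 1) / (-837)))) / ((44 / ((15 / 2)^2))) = 15282225 / 30976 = 493.36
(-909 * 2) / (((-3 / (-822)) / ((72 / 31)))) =-1156951.74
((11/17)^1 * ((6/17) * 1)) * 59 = 3894/289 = 13.47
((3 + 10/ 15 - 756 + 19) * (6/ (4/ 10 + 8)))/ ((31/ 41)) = -451000/ 651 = -692.78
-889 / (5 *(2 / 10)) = -889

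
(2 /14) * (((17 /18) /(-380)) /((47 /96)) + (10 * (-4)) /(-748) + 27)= 67752589 /17534055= 3.86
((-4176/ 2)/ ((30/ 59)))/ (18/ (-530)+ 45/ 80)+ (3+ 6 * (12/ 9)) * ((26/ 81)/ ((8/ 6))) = -34810403/ 4482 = -7766.71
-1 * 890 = -890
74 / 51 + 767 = 39191 / 51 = 768.45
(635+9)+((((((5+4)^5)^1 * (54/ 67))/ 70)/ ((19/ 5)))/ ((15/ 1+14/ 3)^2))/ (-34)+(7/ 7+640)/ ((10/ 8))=6100038280761/ 5273262470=1156.79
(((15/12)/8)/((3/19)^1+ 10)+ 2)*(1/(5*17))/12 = 4149/2099840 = 0.00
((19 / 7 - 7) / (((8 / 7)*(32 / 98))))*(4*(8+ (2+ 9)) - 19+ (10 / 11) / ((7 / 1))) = -461895 / 704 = -656.10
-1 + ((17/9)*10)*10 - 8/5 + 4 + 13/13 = 8608/45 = 191.29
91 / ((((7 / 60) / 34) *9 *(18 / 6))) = 8840 / 9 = 982.22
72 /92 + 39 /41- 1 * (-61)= 59158 /943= 62.73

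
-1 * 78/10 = -7.80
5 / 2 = 2.50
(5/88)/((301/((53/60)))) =53/317856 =0.00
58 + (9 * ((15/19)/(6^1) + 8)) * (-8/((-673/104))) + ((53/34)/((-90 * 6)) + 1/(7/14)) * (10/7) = 24868922713/164338524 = 151.33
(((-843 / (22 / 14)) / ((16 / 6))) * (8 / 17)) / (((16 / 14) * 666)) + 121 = 13381415 / 110704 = 120.88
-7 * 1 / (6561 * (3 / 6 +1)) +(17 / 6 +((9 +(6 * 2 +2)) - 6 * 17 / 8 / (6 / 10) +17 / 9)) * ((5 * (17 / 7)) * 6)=129940409 / 275562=471.55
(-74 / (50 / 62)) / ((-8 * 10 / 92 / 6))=79143 / 125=633.14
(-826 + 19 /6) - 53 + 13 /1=-5177 /6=-862.83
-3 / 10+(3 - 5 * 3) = -123 / 10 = -12.30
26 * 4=104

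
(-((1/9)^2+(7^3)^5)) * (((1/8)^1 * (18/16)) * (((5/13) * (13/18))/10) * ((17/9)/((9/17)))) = -13891958423281997/209952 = -66167306923.88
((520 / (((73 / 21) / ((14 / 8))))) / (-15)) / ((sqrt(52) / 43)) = -2107* sqrt(13) / 73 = -104.07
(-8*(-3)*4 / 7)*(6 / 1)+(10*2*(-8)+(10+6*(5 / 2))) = -369 / 7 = -52.71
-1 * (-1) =1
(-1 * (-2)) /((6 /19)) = 19 /3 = 6.33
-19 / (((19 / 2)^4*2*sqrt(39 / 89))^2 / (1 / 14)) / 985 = -2848 / 240366579975795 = -0.00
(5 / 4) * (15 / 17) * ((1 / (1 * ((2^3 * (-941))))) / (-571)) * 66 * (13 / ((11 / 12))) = 0.00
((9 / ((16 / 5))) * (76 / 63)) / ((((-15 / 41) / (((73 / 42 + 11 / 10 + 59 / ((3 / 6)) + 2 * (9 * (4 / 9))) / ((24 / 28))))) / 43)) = -56643427 / 945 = -59940.13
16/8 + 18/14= 23/7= 3.29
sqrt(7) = 2.65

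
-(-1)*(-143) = -143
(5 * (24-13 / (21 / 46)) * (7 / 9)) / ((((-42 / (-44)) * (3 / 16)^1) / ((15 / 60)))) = -41360 / 1701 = -24.32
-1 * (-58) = 58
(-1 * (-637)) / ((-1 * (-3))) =637 / 3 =212.33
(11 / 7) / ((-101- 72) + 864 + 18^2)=11 / 7105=0.00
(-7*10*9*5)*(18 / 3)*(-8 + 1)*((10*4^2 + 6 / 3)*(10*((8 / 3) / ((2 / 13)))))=3714984000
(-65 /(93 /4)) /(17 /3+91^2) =-13 /38533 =-0.00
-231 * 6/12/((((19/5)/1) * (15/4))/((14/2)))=-1078/19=-56.74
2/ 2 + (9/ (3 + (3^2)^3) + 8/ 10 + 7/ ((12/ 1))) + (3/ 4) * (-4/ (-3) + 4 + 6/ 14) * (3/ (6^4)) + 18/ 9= 16253609/ 3689280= 4.41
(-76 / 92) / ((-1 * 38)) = 0.02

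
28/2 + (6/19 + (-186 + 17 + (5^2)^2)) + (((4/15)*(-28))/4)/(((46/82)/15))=183716/437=420.40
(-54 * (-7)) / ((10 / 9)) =1701 / 5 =340.20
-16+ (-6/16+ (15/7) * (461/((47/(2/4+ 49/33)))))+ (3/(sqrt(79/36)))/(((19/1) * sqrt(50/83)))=9 * sqrt(13114)/7505+ 733731/28952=25.48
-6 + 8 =2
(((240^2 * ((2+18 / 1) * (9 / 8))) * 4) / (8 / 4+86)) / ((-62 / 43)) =-13932000 / 341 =-40856.30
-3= -3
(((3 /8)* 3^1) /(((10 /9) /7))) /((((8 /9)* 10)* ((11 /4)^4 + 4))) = 5103 /391625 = 0.01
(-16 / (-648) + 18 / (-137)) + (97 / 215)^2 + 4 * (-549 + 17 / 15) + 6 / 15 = -1123877301557 / 512958825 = -2190.97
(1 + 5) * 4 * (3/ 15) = 24/ 5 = 4.80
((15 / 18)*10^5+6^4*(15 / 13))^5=396312300611808663401345843200000 / 90224199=4392527780843016000633553.00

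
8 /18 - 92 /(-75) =376 /225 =1.67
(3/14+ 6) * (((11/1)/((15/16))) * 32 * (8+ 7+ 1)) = 1306624/35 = 37332.11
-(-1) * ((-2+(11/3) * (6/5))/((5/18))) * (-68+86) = 3888/25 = 155.52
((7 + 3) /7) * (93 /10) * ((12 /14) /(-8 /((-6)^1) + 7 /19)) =31806 /4753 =6.69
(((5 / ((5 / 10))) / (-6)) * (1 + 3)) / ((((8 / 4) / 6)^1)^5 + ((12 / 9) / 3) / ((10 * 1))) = -8100 / 59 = -137.29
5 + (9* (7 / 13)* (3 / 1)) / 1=254 / 13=19.54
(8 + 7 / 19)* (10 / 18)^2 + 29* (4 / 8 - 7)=-190751 / 1026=-185.92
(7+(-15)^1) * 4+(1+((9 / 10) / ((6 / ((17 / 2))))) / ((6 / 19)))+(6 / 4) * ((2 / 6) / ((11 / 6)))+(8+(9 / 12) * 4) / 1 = -13807 / 880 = -15.69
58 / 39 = 1.49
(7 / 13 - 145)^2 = 20869.14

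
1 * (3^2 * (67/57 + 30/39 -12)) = -22353/247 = -90.50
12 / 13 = 0.92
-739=-739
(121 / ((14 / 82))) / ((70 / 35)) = 4961 / 14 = 354.36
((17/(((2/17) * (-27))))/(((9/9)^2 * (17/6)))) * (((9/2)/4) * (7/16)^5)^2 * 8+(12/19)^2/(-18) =-85970699605681/3175389581017088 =-0.03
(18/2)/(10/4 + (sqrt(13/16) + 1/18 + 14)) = 193104/354163 - 2916 * sqrt(13)/354163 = 0.52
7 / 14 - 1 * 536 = -1071 / 2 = -535.50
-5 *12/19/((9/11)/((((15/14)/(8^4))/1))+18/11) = -550/545053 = -0.00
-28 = -28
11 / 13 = 0.85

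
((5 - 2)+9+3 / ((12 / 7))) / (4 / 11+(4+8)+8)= 605 / 896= 0.68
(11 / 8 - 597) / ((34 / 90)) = -214425 / 136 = -1576.65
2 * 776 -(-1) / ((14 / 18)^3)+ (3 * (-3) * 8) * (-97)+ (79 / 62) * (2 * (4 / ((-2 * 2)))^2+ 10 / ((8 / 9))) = 727723237 / 85064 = 8555.01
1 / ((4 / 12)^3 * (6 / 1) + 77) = 9 / 695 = 0.01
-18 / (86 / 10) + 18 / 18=-47 / 43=-1.09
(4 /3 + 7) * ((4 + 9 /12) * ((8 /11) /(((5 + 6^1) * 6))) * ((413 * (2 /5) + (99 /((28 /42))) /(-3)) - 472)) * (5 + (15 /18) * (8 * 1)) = -11846975 /6534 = -1813.13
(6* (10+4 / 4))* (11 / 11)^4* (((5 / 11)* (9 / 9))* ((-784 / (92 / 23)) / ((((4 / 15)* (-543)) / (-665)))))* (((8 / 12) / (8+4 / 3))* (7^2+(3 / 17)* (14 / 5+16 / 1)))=-310511775 / 3077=-100913.80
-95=-95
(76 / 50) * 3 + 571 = 14389 / 25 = 575.56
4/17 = 0.24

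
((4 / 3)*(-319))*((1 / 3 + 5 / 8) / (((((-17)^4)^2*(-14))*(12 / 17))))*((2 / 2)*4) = 7337 / 310216036788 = 0.00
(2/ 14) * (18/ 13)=0.20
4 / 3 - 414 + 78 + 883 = 1645 / 3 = 548.33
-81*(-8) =648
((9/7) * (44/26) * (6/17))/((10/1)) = 594/7735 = 0.08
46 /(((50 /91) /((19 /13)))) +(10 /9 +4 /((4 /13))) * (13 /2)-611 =-396.92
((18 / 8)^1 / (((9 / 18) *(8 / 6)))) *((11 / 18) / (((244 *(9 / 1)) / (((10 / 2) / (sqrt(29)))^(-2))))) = 0.00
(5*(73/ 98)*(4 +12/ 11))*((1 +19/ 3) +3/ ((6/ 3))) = 167.49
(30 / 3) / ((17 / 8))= 80 / 17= 4.71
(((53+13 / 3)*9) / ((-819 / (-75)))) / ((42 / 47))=101050 / 1911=52.88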